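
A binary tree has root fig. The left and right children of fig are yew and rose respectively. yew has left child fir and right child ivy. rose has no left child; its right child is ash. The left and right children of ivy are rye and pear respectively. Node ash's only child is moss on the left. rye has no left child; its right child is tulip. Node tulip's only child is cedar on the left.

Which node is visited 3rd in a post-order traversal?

tulip

Post-order visits the left subtree, then the right subtree, then the node.
At fig: go left to yew.
  At yew: go left to fir.
    fir is a leaf — visit fir.
  At yew: go right to ivy.
    At ivy: go left to rye.
      At rye: no left child.
      At rye: go right to tulip.
        At tulip: go left to cedar.
          cedar is a leaf — visit cedar.
        At tulip: no right child.
        Visit tulip.
      Visit rye.
    At ivy: go right to pear.
      pear is a leaf — visit pear.
    Visit ivy.
  Visit yew.
At fig: go right to rose.
  At rose: no left child.
  At rose: go right to ash.
    At ash: go left to moss.
      moss is a leaf — visit moss.
    At ash: no right child.
    Visit ash.
  Visit rose.
Visit fig.
Full post-order sequence: fir, cedar, tulip, rye, pear, ivy, yew, moss, ash, rose, fig.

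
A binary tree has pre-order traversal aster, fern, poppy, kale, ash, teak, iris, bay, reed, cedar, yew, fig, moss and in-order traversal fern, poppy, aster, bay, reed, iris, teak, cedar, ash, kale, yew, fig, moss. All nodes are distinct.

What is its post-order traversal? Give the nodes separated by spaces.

The first element of pre-order is the root; it splits in-order into left and right subtrees.
Root aster: left subtree has 2 nodes {fern, poppy}, right has 10 {bay, reed, iris, teak, cedar, ash, kale, yew, fig, moss}.
  Root fern: left subtree has 0 nodes { }, right has 1 {poppy}.
  Root kale: left subtree has 6 nodes {bay, reed, iris, teak, cedar, ash}, right has 3 {yew, fig, moss}.
    Root ash: left subtree has 5 nodes {bay, reed, iris, teak, cedar}, right has 0 { }.
      Root teak: left subtree has 3 nodes {bay, reed, iris}, right has 1 {cedar}.
        Root iris: left subtree has 2 nodes {bay, reed}, right has 0 { }.
          Root bay: left subtree has 0 nodes { }, right has 1 {reed}.
    Root yew: left subtree has 0 nodes { }, right has 2 {fig, moss}.
      Root fig: left subtree has 0 nodes { }, right has 1 {moss}.

poppy fern reed bay iris cedar teak ash moss fig yew kale aster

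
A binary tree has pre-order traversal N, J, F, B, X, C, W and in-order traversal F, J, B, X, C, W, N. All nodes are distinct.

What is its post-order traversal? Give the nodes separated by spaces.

The first element of pre-order is the root; it splits in-order into left and right subtrees.
Root N: left subtree has 6 nodes {F, J, B, X, C, W}, right has 0 { }.
  Root J: left subtree has 1 node {F}, right has 4 {B, X, C, W}.
    Root B: left subtree has 0 nodes { }, right has 3 {X, C, W}.
      Root X: left subtree has 0 nodes { }, right has 2 {C, W}.
        Root C: left subtree has 0 nodes { }, right has 1 {W}.

F W C X B J N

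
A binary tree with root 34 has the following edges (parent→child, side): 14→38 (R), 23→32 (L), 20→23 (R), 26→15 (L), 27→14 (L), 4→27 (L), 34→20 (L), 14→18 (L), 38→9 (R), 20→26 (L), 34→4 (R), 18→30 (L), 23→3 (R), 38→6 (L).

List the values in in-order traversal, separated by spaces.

15 26 20 32 23 3 34 30 18 14 6 38 9 27 4

In-order visits the left subtree, then the node, then the right subtree.
At 34: go left to 20.
  At 20: go left to 26.
    At 26: go left to 15.
      15 is a leaf — visit 15.
    Visit 26.
    At 26: no right child.
  Visit 20.
  At 20: go right to 23.
    At 23: go left to 32.
      32 is a leaf — visit 32.
    Visit 23.
    At 23: go right to 3.
      3 is a leaf — visit 3.
Visit 34.
At 34: go right to 4.
  At 4: go left to 27.
    At 27: go left to 14.
      At 14: go left to 18.
        At 18: go left to 30.
          30 is a leaf — visit 30.
        Visit 18.
        At 18: no right child.
      Visit 14.
      At 14: go right to 38.
        At 38: go left to 6.
          6 is a leaf — visit 6.
        Visit 38.
        At 38: go right to 9.
          9 is a leaf — visit 9.
    Visit 27.
    At 27: no right child.
  Visit 4.
  At 4: no right child.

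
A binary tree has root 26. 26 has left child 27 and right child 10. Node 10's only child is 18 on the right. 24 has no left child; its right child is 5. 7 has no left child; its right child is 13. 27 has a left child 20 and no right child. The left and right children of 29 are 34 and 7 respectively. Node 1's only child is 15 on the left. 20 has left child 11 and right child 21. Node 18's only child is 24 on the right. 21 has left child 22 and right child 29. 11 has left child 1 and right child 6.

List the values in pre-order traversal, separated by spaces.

Pre-order visits the node, then its left subtree, then its right subtree.
Visit 26.
At 26: go left to 27.
  Visit 27.
  At 27: go left to 20.
    Visit 20.
    At 20: go left to 11.
      Visit 11.
      At 11: go left to 1.
        Visit 1.
        At 1: go left to 15.
          15 is a leaf — visit 15.
        At 1: no right child.
      At 11: go right to 6.
        6 is a leaf — visit 6.
    At 20: go right to 21.
      Visit 21.
      At 21: go left to 22.
        22 is a leaf — visit 22.
      At 21: go right to 29.
        Visit 29.
        At 29: go left to 34.
          34 is a leaf — visit 34.
        At 29: go right to 7.
          Visit 7.
          At 7: no left child.
          At 7: go right to 13.
            13 is a leaf — visit 13.
  At 27: no right child.
At 26: go right to 10.
  Visit 10.
  At 10: no left child.
  At 10: go right to 18.
    Visit 18.
    At 18: no left child.
    At 18: go right to 24.
      Visit 24.
      At 24: no left child.
      At 24: go right to 5.
        5 is a leaf — visit 5.

26 27 20 11 1 15 6 21 22 29 34 7 13 10 18 24 5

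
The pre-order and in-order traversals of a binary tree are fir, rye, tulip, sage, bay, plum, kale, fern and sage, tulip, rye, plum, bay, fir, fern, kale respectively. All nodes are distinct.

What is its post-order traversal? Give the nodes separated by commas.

The first element of pre-order is the root; it splits in-order into left and right subtrees.
Root fir: left subtree has 5 nodes {sage, tulip, rye, plum, bay}, right has 2 {fern, kale}.
  Root rye: left subtree has 2 nodes {sage, tulip}, right has 2 {plum, bay}.
    Root tulip: left subtree has 1 node {sage}, right has 0 { }.
    Root bay: left subtree has 1 node {plum}, right has 0 { }.
  Root kale: left subtree has 1 node {fern}, right has 0 { }.

sage, tulip, plum, bay, rye, fern, kale, fir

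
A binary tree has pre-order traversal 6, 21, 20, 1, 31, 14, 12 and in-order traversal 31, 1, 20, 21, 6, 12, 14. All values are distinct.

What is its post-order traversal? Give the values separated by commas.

31, 1, 20, 21, 12, 14, 6

The first element of pre-order is the root; it splits in-order into left and right subtrees.
Root 6: left subtree has 4 nodes {31, 1, 20, 21}, right has 2 {12, 14}.
  Root 21: left subtree has 3 nodes {31, 1, 20}, right has 0 { }.
    Root 20: left subtree has 2 nodes {31, 1}, right has 0 { }.
      Root 1: left subtree has 1 node {31}, right has 0 { }.
  Root 14: left subtree has 1 node {12}, right has 0 { }.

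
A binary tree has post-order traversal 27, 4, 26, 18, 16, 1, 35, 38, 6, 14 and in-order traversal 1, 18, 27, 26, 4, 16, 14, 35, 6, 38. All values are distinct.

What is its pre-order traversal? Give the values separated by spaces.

The last element of post-order is the root; it splits in-order into left and right subtrees.
Root 14: left subtree has 6 nodes {1, 18, 27, 26, 4, 16}, right has 3 {35, 6, 38}.
  Root 1: left subtree has 0 nodes { }, right has 5 {18, 27, 26, 4, 16}.
    Root 16: left subtree has 4 nodes {18, 27, 26, 4}, right has 0 { }.
      Root 18: left subtree has 0 nodes { }, right has 3 {27, 26, 4}.
        Root 26: left subtree has 1 node {27}, right has 1 {4}.
  Root 6: left subtree has 1 node {35}, right has 1 {38}.

14 1 16 18 26 27 4 6 35 38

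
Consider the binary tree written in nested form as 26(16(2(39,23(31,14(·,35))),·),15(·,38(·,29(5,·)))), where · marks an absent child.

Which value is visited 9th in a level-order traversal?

31

Level-order visits nodes level by level from the root, left to right within each level.
Level 0: 26
Level 1: 16, 15
Level 2: 2, 38
Level 3: 39, 23, 29
Level 4: 31, 14, 5
Level 5: 35
Full level-order sequence: 26, 16, 15, 2, 38, 39, 23, 29, 31, 14, 5, 35.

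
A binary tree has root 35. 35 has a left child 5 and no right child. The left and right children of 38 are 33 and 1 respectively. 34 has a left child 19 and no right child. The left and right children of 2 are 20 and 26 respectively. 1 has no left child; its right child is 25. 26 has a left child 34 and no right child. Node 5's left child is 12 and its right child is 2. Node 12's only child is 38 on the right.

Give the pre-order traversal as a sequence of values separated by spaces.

Pre-order visits the node, then its left subtree, then its right subtree.
Visit 35.
At 35: go left to 5.
  Visit 5.
  At 5: go left to 12.
    Visit 12.
    At 12: no left child.
    At 12: go right to 38.
      Visit 38.
      At 38: go left to 33.
        33 is a leaf — visit 33.
      At 38: go right to 1.
        Visit 1.
        At 1: no left child.
        At 1: go right to 25.
          25 is a leaf — visit 25.
  At 5: go right to 2.
    Visit 2.
    At 2: go left to 20.
      20 is a leaf — visit 20.
    At 2: go right to 26.
      Visit 26.
      At 26: go left to 34.
        Visit 34.
        At 34: go left to 19.
          19 is a leaf — visit 19.
        At 34: no right child.
      At 26: no right child.
At 35: no right child.

35 5 12 38 33 1 25 2 20 26 34 19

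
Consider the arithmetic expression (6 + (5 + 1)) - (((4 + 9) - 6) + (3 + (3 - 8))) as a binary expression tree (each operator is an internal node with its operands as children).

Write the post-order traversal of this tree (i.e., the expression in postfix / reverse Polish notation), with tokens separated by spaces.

Post-order on an expression tree gives postfix notation: for each operator, emit left operand, right operand, then the operator.

6 5 1 + + 4 9 + 6 - 3 3 8 - + + -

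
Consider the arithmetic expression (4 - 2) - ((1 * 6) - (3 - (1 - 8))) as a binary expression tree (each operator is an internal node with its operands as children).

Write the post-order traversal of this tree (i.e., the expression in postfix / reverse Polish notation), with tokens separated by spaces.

Post-order on an expression tree gives postfix notation: for each operator, emit left operand, right operand, then the operator.

4 2 - 1 6 * 3 1 8 - - - -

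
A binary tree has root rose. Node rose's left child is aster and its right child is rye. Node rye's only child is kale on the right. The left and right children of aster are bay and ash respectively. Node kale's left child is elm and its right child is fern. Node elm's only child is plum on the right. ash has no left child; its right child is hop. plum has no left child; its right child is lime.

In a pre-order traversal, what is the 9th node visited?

Pre-order visits the node, then its left subtree, then its right subtree.
Visit rose.
At rose: go left to aster.
  Visit aster.
  At aster: go left to bay.
    bay is a leaf — visit bay.
  At aster: go right to ash.
    Visit ash.
    At ash: no left child.
    At ash: go right to hop.
      hop is a leaf — visit hop.
At rose: go right to rye.
  Visit rye.
  At rye: no left child.
  At rye: go right to kale.
    Visit kale.
    At kale: go left to elm.
      Visit elm.
      At elm: no left child.
      At elm: go right to plum.
        Visit plum.
        At plum: no left child.
        At plum: go right to lime.
          lime is a leaf — visit lime.
    At kale: go right to fern.
      fern is a leaf — visit fern.
Full pre-order sequence: rose, aster, bay, ash, hop, rye, kale, elm, plum, lime, fern.

plum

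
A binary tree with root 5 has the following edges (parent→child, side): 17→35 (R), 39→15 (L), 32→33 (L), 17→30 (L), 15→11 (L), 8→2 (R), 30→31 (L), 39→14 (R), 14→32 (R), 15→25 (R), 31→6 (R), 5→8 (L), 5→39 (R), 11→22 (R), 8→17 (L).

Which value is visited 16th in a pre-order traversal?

33

Pre-order visits the node, then its left subtree, then its right subtree.
Visit 5.
At 5: go left to 8.
  Visit 8.
  At 8: go left to 17.
    Visit 17.
    At 17: go left to 30.
      Visit 30.
      At 30: go left to 31.
        Visit 31.
        At 31: no left child.
        At 31: go right to 6.
          6 is a leaf — visit 6.
      At 30: no right child.
    At 17: go right to 35.
      35 is a leaf — visit 35.
  At 8: go right to 2.
    2 is a leaf — visit 2.
At 5: go right to 39.
  Visit 39.
  At 39: go left to 15.
    Visit 15.
    At 15: go left to 11.
      Visit 11.
      At 11: no left child.
      At 11: go right to 22.
        22 is a leaf — visit 22.
    At 15: go right to 25.
      25 is a leaf — visit 25.
  At 39: go right to 14.
    Visit 14.
    At 14: no left child.
    At 14: go right to 32.
      Visit 32.
      At 32: go left to 33.
        33 is a leaf — visit 33.
      At 32: no right child.
Full pre-order sequence: 5, 8, 17, 30, 31, 6, 35, 2, 39, 15, 11, 22, 25, 14, 32, 33.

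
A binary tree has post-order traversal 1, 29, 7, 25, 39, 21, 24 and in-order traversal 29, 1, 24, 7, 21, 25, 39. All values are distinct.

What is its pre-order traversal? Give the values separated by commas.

The last element of post-order is the root; it splits in-order into left and right subtrees.
Root 24: left subtree has 2 nodes {29, 1}, right has 4 {7, 21, 25, 39}.
  Root 29: left subtree has 0 nodes { }, right has 1 {1}.
  Root 21: left subtree has 1 node {7}, right has 2 {25, 39}.
    Root 39: left subtree has 1 node {25}, right has 0 { }.

24, 29, 1, 21, 7, 39, 25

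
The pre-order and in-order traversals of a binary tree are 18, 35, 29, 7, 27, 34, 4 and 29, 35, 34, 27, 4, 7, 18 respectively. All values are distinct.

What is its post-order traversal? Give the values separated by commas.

29, 34, 4, 27, 7, 35, 18

The first element of pre-order is the root; it splits in-order into left and right subtrees.
Root 18: left subtree has 6 nodes {29, 35, 34, 27, 4, 7}, right has 0 { }.
  Root 35: left subtree has 1 node {29}, right has 4 {34, 27, 4, 7}.
    Root 7: left subtree has 3 nodes {34, 27, 4}, right has 0 { }.
      Root 27: left subtree has 1 node {34}, right has 1 {4}.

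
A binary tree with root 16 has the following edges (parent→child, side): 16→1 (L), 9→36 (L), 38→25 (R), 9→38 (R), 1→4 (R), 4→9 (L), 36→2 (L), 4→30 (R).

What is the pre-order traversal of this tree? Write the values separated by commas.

Pre-order visits the node, then its left subtree, then its right subtree.
Visit 16.
At 16: go left to 1.
  Visit 1.
  At 1: no left child.
  At 1: go right to 4.
    Visit 4.
    At 4: go left to 9.
      Visit 9.
      At 9: go left to 36.
        Visit 36.
        At 36: go left to 2.
          2 is a leaf — visit 2.
        At 36: no right child.
      At 9: go right to 38.
        Visit 38.
        At 38: no left child.
        At 38: go right to 25.
          25 is a leaf — visit 25.
    At 4: go right to 30.
      30 is a leaf — visit 30.
At 16: no right child.

16, 1, 4, 9, 36, 2, 38, 25, 30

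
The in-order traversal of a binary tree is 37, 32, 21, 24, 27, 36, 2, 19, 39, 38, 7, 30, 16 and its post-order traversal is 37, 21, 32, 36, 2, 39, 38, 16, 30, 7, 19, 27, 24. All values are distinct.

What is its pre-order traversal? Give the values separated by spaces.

24 32 37 21 27 19 2 36 7 38 39 30 16

The last element of post-order is the root; it splits in-order into left and right subtrees.
Root 24: left subtree has 3 nodes {37, 32, 21}, right has 9 {27, 36, 2, 19, 39, 38, 7, 30, 16}.
  Root 32: left subtree has 1 node {37}, right has 1 {21}.
  Root 27: left subtree has 0 nodes { }, right has 8 {36, 2, 19, 39, 38, 7, 30, 16}.
    Root 19: left subtree has 2 nodes {36, 2}, right has 5 {39, 38, 7, 30, 16}.
      Root 2: left subtree has 1 node {36}, right has 0 { }.
      Root 7: left subtree has 2 nodes {39, 38}, right has 2 {30, 16}.
        Root 38: left subtree has 1 node {39}, right has 0 { }.
        Root 30: left subtree has 0 nodes { }, right has 1 {16}.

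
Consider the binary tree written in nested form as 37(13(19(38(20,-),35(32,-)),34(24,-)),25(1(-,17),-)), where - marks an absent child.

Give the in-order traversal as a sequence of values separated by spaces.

In-order visits the left subtree, then the node, then the right subtree.
At 37: go left to 13.
  At 13: go left to 19.
    At 19: go left to 38.
      At 38: go left to 20.
        20 is a leaf — visit 20.
      Visit 38.
      At 38: no right child.
    Visit 19.
    At 19: go right to 35.
      At 35: go left to 32.
        32 is a leaf — visit 32.
      Visit 35.
      At 35: no right child.
  Visit 13.
  At 13: go right to 34.
    At 34: go left to 24.
      24 is a leaf — visit 24.
    Visit 34.
    At 34: no right child.
Visit 37.
At 37: go right to 25.
  At 25: go left to 1.
    At 1: no left child.
    Visit 1.
    At 1: go right to 17.
      17 is a leaf — visit 17.
  Visit 25.
  At 25: no right child.

20 38 19 32 35 13 24 34 37 1 17 25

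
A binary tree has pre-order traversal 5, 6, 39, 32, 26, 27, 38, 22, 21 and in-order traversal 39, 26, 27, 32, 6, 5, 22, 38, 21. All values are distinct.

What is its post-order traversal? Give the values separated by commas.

The first element of pre-order is the root; it splits in-order into left and right subtrees.
Root 5: left subtree has 5 nodes {39, 26, 27, 32, 6}, right has 3 {22, 38, 21}.
  Root 6: left subtree has 4 nodes {39, 26, 27, 32}, right has 0 { }.
    Root 39: left subtree has 0 nodes { }, right has 3 {26, 27, 32}.
      Root 32: left subtree has 2 nodes {26, 27}, right has 0 { }.
        Root 26: left subtree has 0 nodes { }, right has 1 {27}.
  Root 38: left subtree has 1 node {22}, right has 1 {21}.

27, 26, 32, 39, 6, 22, 21, 38, 5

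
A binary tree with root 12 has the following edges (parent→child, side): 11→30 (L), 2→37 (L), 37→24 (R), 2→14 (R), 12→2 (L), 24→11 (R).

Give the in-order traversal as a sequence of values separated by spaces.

In-order visits the left subtree, then the node, then the right subtree.
At 12: go left to 2.
  At 2: go left to 37.
    At 37: no left child.
    Visit 37.
    At 37: go right to 24.
      At 24: no left child.
      Visit 24.
      At 24: go right to 11.
        At 11: go left to 30.
          30 is a leaf — visit 30.
        Visit 11.
        At 11: no right child.
  Visit 2.
  At 2: go right to 14.
    14 is a leaf — visit 14.
Visit 12.
At 12: no right child.

37 24 30 11 2 14 12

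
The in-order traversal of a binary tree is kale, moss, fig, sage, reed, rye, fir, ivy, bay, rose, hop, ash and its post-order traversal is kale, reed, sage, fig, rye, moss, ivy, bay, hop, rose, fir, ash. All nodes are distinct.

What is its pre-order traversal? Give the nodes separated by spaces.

ash fir moss kale rye fig sage reed rose bay ivy hop

The last element of post-order is the root; it splits in-order into left and right subtrees.
Root ash: left subtree has 11 nodes {kale, moss, fig, sage, reed, rye, fir, ivy, bay, rose, hop}, right has 0 { }.
  Root fir: left subtree has 6 nodes {kale, moss, fig, sage, reed, rye}, right has 4 {ivy, bay, rose, hop}.
    Root moss: left subtree has 1 node {kale}, right has 4 {fig, sage, reed, rye}.
      Root rye: left subtree has 3 nodes {fig, sage, reed}, right has 0 { }.
        Root fig: left subtree has 0 nodes { }, right has 2 {sage, reed}.
          Root sage: left subtree has 0 nodes { }, right has 1 {reed}.
    Root rose: left subtree has 2 nodes {ivy, bay}, right has 1 {hop}.
      Root bay: left subtree has 1 node {ivy}, right has 0 { }.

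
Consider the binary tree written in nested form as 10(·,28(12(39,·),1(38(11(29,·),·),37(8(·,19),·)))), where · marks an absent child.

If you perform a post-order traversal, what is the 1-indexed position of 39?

Post-order visits the left subtree, then the right subtree, then the node.
At 10: no left child.
At 10: go right to 28.
  At 28: go left to 12.
    At 12: go left to 39.
      39 is a leaf — visit 39.
    At 12: no right child.
    Visit 12.
  At 28: go right to 1.
    At 1: go left to 38.
      At 38: go left to 11.
        At 11: go left to 29.
          29 is a leaf — visit 29.
        At 11: no right child.
        Visit 11.
      At 38: no right child.
      Visit 38.
    At 1: go right to 37.
      At 37: go left to 8.
        At 8: no left child.
        At 8: go right to 19.
          19 is a leaf — visit 19.
        Visit 8.
      At 37: no right child.
      Visit 37.
    Visit 1.
  Visit 28.
Visit 10.
Full post-order sequence: 39, 12, 29, 11, 38, 19, 8, 37, 1, 28, 10.

1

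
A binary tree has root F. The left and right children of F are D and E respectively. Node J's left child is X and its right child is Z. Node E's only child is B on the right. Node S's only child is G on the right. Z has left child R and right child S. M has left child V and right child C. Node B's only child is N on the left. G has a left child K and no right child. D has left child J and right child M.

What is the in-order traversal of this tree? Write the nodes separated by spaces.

In-order visits the left subtree, then the node, then the right subtree.
At F: go left to D.
  At D: go left to J.
    At J: go left to X.
      X is a leaf — visit X.
    Visit J.
    At J: go right to Z.
      At Z: go left to R.
        R is a leaf — visit R.
      Visit Z.
      At Z: go right to S.
        At S: no left child.
        Visit S.
        At S: go right to G.
          At G: go left to K.
            K is a leaf — visit K.
          Visit G.
          At G: no right child.
  Visit D.
  At D: go right to M.
    At M: go left to V.
      V is a leaf — visit V.
    Visit M.
    At M: go right to C.
      C is a leaf — visit C.
Visit F.
At F: go right to E.
  At E: no left child.
  Visit E.
  At E: go right to B.
    At B: go left to N.
      N is a leaf — visit N.
    Visit B.
    At B: no right child.

X J R Z S K G D V M C F E N B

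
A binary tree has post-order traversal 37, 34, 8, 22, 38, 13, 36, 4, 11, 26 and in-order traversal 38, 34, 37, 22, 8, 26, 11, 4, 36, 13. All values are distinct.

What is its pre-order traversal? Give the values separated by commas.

26, 38, 22, 34, 37, 8, 11, 4, 36, 13

The last element of post-order is the root; it splits in-order into left and right subtrees.
Root 26: left subtree has 5 nodes {38, 34, 37, 22, 8}, right has 4 {11, 4, 36, 13}.
  Root 38: left subtree has 0 nodes { }, right has 4 {34, 37, 22, 8}.
    Root 22: left subtree has 2 nodes {34, 37}, right has 1 {8}.
      Root 34: left subtree has 0 nodes { }, right has 1 {37}.
  Root 11: left subtree has 0 nodes { }, right has 3 {4, 36, 13}.
    Root 4: left subtree has 0 nodes { }, right has 2 {36, 13}.
      Root 36: left subtree has 0 nodes { }, right has 1 {13}.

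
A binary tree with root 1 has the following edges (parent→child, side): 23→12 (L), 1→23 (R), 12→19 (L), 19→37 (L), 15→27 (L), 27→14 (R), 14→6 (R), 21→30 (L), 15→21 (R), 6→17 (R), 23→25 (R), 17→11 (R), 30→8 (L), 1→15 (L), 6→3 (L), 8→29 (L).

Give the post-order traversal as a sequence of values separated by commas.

3, 11, 17, 6, 14, 27, 29, 8, 30, 21, 15, 37, 19, 12, 25, 23, 1

Post-order visits the left subtree, then the right subtree, then the node.
At 1: go left to 15.
  At 15: go left to 27.
    At 27: no left child.
    At 27: go right to 14.
      At 14: no left child.
      At 14: go right to 6.
        At 6: go left to 3.
          3 is a leaf — visit 3.
        At 6: go right to 17.
          At 17: no left child.
          At 17: go right to 11.
            11 is a leaf — visit 11.
          Visit 17.
        Visit 6.
      Visit 14.
    Visit 27.
  At 15: go right to 21.
    At 21: go left to 30.
      At 30: go left to 8.
        At 8: go left to 29.
          29 is a leaf — visit 29.
        At 8: no right child.
        Visit 8.
      At 30: no right child.
      Visit 30.
    At 21: no right child.
    Visit 21.
  Visit 15.
At 1: go right to 23.
  At 23: go left to 12.
    At 12: go left to 19.
      At 19: go left to 37.
        37 is a leaf — visit 37.
      At 19: no right child.
      Visit 19.
    At 12: no right child.
    Visit 12.
  At 23: go right to 25.
    25 is a leaf — visit 25.
  Visit 23.
Visit 1.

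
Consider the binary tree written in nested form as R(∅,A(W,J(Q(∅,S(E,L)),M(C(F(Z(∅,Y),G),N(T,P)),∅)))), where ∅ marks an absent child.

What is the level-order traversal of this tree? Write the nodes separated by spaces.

Level-order visits nodes level by level from the root, left to right within each level.
Level 0: R
Level 1: A
Level 2: W, J
Level 3: Q, M
Level 4: S, C
Level 5: E, L, F, N
Level 6: Z, G, T, P
Level 7: Y

R A W J Q M S C E L F N Z G T P Y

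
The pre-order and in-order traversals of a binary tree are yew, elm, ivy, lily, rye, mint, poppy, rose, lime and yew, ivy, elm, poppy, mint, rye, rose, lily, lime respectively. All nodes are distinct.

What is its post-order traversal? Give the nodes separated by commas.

ivy, poppy, mint, rose, rye, lime, lily, elm, yew

The first element of pre-order is the root; it splits in-order into left and right subtrees.
Root yew: left subtree has 0 nodes { }, right has 8 {ivy, elm, poppy, mint, rye, rose, lily, lime}.
  Root elm: left subtree has 1 node {ivy}, right has 6 {poppy, mint, rye, rose, lily, lime}.
    Root lily: left subtree has 4 nodes {poppy, mint, rye, rose}, right has 1 {lime}.
      Root rye: left subtree has 2 nodes {poppy, mint}, right has 1 {rose}.
        Root mint: left subtree has 1 node {poppy}, right has 0 { }.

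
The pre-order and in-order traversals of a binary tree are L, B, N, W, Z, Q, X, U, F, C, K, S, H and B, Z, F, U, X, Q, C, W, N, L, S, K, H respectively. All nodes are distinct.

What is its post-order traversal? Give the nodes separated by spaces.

The first element of pre-order is the root; it splits in-order into left and right subtrees.
Root L: left subtree has 9 nodes {B, Z, F, U, X, Q, C, W, N}, right has 3 {S, K, H}.
  Root B: left subtree has 0 nodes { }, right has 8 {Z, F, U, X, Q, C, W, N}.
    Root N: left subtree has 7 nodes {Z, F, U, X, Q, C, W}, right has 0 { }.
      Root W: left subtree has 6 nodes {Z, F, U, X, Q, C}, right has 0 { }.
        Root Z: left subtree has 0 nodes { }, right has 5 {F, U, X, Q, C}.
          Root Q: left subtree has 3 nodes {F, U, X}, right has 1 {C}.
            Root X: left subtree has 2 nodes {F, U}, right has 0 { }.
              Root U: left subtree has 1 node {F}, right has 0 { }.
  Root K: left subtree has 1 node {S}, right has 1 {H}.

F U X C Q Z W N B S H K L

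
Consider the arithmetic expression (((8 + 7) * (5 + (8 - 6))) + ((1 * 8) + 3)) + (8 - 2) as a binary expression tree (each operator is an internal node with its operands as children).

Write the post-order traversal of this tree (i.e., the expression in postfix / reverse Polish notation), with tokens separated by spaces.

8 7 + 5 8 6 - + * 1 8 * 3 + + 8 2 - +

Post-order on an expression tree gives postfix notation: for each operator, emit left operand, right operand, then the operator.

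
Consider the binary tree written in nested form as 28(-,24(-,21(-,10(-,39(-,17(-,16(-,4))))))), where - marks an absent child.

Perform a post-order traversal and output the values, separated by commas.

Post-order visits the left subtree, then the right subtree, then the node.
At 28: no left child.
At 28: go right to 24.
  At 24: no left child.
  At 24: go right to 21.
    At 21: no left child.
    At 21: go right to 10.
      At 10: no left child.
      At 10: go right to 39.
        At 39: no left child.
        At 39: go right to 17.
          At 17: no left child.
          At 17: go right to 16.
            At 16: no left child.
            At 16: go right to 4.
              4 is a leaf — visit 4.
            Visit 16.
          Visit 17.
        Visit 39.
      Visit 10.
    Visit 21.
  Visit 24.
Visit 28.

4, 16, 17, 39, 10, 21, 24, 28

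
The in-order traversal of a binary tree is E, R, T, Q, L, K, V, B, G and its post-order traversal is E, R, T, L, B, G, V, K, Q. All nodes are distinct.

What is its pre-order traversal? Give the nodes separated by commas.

Q, T, R, E, K, L, V, G, B

The last element of post-order is the root; it splits in-order into left and right subtrees.
Root Q: left subtree has 3 nodes {E, R, T}, right has 5 {L, K, V, B, G}.
  Root T: left subtree has 2 nodes {E, R}, right has 0 { }.
    Root R: left subtree has 1 node {E}, right has 0 { }.
  Root K: left subtree has 1 node {L}, right has 3 {V, B, G}.
    Root V: left subtree has 0 nodes { }, right has 2 {B, G}.
      Root G: left subtree has 1 node {B}, right has 0 { }.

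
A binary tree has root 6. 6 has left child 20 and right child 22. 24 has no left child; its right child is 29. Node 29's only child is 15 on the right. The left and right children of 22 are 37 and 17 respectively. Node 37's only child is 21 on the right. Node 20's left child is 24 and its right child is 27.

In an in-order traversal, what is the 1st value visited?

In-order visits the left subtree, then the node, then the right subtree.
At 6: go left to 20.
  At 20: go left to 24.
    At 24: no left child.
    Visit 24.
    At 24: go right to 29.
      At 29: no left child.
      Visit 29.
      At 29: go right to 15.
        15 is a leaf — visit 15.
  Visit 20.
  At 20: go right to 27.
    27 is a leaf — visit 27.
Visit 6.
At 6: go right to 22.
  At 22: go left to 37.
    At 37: no left child.
    Visit 37.
    At 37: go right to 21.
      21 is a leaf — visit 21.
  Visit 22.
  At 22: go right to 17.
    17 is a leaf — visit 17.
Full in-order sequence: 24, 29, 15, 20, 27, 6, 37, 21, 22, 17.

24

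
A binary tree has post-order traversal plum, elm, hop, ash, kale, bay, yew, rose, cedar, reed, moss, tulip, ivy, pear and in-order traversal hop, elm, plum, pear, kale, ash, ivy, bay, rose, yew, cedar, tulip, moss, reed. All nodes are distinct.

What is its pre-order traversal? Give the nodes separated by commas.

The last element of post-order is the root; it splits in-order into left and right subtrees.
Root pear: left subtree has 3 nodes {hop, elm, plum}, right has 10 {kale, ash, ivy, bay, rose, yew, cedar, tulip, moss, reed}.
  Root hop: left subtree has 0 nodes { }, right has 2 {elm, plum}.
    Root elm: left subtree has 0 nodes { }, right has 1 {plum}.
  Root ivy: left subtree has 2 nodes {kale, ash}, right has 7 {bay, rose, yew, cedar, tulip, moss, reed}.
    Root kale: left subtree has 0 nodes { }, right has 1 {ash}.
    Root tulip: left subtree has 4 nodes {bay, rose, yew, cedar}, right has 2 {moss, reed}.
      Root cedar: left subtree has 3 nodes {bay, rose, yew}, right has 0 { }.
        Root rose: left subtree has 1 node {bay}, right has 1 {yew}.
      Root moss: left subtree has 0 nodes { }, right has 1 {reed}.

pear, hop, elm, plum, ivy, kale, ash, tulip, cedar, rose, bay, yew, moss, reed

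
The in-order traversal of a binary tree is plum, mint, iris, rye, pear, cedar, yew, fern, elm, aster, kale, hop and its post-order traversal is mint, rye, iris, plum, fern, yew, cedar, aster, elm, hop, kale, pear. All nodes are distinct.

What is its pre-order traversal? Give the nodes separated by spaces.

The last element of post-order is the root; it splits in-order into left and right subtrees.
Root pear: left subtree has 4 nodes {plum, mint, iris, rye}, right has 7 {cedar, yew, fern, elm, aster, kale, hop}.
  Root plum: left subtree has 0 nodes { }, right has 3 {mint, iris, rye}.
    Root iris: left subtree has 1 node {mint}, right has 1 {rye}.
  Root kale: left subtree has 5 nodes {cedar, yew, fern, elm, aster}, right has 1 {hop}.
    Root elm: left subtree has 3 nodes {cedar, yew, fern}, right has 1 {aster}.
      Root cedar: left subtree has 0 nodes { }, right has 2 {yew, fern}.
        Root yew: left subtree has 0 nodes { }, right has 1 {fern}.

pear plum iris mint rye kale elm cedar yew fern aster hop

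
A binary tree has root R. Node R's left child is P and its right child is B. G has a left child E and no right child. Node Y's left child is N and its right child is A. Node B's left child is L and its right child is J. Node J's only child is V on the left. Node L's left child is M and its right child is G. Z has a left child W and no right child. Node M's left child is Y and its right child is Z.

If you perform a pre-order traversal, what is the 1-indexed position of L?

4

Pre-order visits the node, then its left subtree, then its right subtree.
Visit R.
At R: go left to P.
  P is a leaf — visit P.
At R: go right to B.
  Visit B.
  At B: go left to L.
    Visit L.
    At L: go left to M.
      Visit M.
      At M: go left to Y.
        Visit Y.
        At Y: go left to N.
          N is a leaf — visit N.
        At Y: go right to A.
          A is a leaf — visit A.
      At M: go right to Z.
        Visit Z.
        At Z: go left to W.
          W is a leaf — visit W.
        At Z: no right child.
    At L: go right to G.
      Visit G.
      At G: go left to E.
        E is a leaf — visit E.
      At G: no right child.
  At B: go right to J.
    Visit J.
    At J: go left to V.
      V is a leaf — visit V.
    At J: no right child.
Full pre-order sequence: R, P, B, L, M, Y, N, A, Z, W, G, E, J, V.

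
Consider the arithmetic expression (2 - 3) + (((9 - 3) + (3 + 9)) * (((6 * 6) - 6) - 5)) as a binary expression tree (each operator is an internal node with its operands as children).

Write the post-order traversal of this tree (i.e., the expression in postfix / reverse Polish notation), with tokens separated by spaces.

2 3 - 9 3 - 3 9 + + 6 6 * 6 - 5 - * +

Post-order on an expression tree gives postfix notation: for each operator, emit left operand, right operand, then the operator.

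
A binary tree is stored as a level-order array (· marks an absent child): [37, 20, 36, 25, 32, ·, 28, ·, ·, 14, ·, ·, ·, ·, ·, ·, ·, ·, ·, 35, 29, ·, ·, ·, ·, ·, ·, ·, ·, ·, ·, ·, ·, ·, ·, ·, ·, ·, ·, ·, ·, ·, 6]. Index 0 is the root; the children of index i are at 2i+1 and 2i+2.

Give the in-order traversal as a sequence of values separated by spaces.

25 20 35 14 29 6 32 37 36 28

In-order visits the left subtree, then the node, then the right subtree.
At 37: go left to 20.
  At 20: go left to 25.
    25 is a leaf — visit 25.
  Visit 20.
  At 20: go right to 32.
    At 32: go left to 14.
      At 14: go left to 35.
        35 is a leaf — visit 35.
      Visit 14.
      At 14: go right to 29.
        At 29: no left child.
        Visit 29.
        At 29: go right to 6.
          6 is a leaf — visit 6.
    Visit 32.
    At 32: no right child.
Visit 37.
At 37: go right to 36.
  At 36: no left child.
  Visit 36.
  At 36: go right to 28.
    28 is a leaf — visit 28.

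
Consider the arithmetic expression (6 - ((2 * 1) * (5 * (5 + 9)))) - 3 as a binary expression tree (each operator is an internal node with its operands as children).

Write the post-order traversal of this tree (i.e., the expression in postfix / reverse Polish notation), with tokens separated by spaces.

Post-order on an expression tree gives postfix notation: for each operator, emit left operand, right operand, then the operator.

6 2 1 * 5 5 9 + * * - 3 -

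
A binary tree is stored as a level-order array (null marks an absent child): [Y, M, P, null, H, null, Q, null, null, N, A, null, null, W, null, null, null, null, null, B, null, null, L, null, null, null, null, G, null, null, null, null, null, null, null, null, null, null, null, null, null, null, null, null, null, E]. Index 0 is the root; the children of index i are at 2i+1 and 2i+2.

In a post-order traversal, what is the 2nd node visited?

Post-order visits the left subtree, then the right subtree, then the node.
At Y: go left to M.
  At M: no left child.
  At M: go right to H.
    At H: go left to N.
      At N: go left to B.
        B is a leaf — visit B.
      At N: no right child.
      Visit N.
    At H: go right to A.
      At A: no left child.
      At A: go right to L.
        At L: go left to E.
          E is a leaf — visit E.
        At L: no right child.
        Visit L.
      Visit A.
    Visit H.
  Visit M.
At Y: go right to P.
  At P: no left child.
  At P: go right to Q.
    At Q: go left to W.
      At W: go left to G.
        G is a leaf — visit G.
      At W: no right child.
      Visit W.
    At Q: no right child.
    Visit Q.
  Visit P.
Visit Y.
Full post-order sequence: B, N, E, L, A, H, M, G, W, Q, P, Y.

N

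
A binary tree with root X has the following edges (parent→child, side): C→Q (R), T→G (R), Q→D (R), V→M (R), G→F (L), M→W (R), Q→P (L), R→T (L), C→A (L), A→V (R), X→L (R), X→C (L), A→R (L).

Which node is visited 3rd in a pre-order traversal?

A

Pre-order visits the node, then its left subtree, then its right subtree.
Visit X.
At X: go left to C.
  Visit C.
  At C: go left to A.
    Visit A.
    At A: go left to R.
      Visit R.
      At R: go left to T.
        Visit T.
        At T: no left child.
        At T: go right to G.
          Visit G.
          At G: go left to F.
            F is a leaf — visit F.
          At G: no right child.
      At R: no right child.
    At A: go right to V.
      Visit V.
      At V: no left child.
      At V: go right to M.
        Visit M.
        At M: no left child.
        At M: go right to W.
          W is a leaf — visit W.
  At C: go right to Q.
    Visit Q.
    At Q: go left to P.
      P is a leaf — visit P.
    At Q: go right to D.
      D is a leaf — visit D.
At X: go right to L.
  L is a leaf — visit L.
Full pre-order sequence: X, C, A, R, T, G, F, V, M, W, Q, P, D, L.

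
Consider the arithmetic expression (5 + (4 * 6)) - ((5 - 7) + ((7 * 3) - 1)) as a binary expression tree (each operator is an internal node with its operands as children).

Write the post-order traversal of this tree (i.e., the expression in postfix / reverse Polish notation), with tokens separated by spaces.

5 4 6 * + 5 7 - 7 3 * 1 - + -

Post-order on an expression tree gives postfix notation: for each operator, emit left operand, right operand, then the operator.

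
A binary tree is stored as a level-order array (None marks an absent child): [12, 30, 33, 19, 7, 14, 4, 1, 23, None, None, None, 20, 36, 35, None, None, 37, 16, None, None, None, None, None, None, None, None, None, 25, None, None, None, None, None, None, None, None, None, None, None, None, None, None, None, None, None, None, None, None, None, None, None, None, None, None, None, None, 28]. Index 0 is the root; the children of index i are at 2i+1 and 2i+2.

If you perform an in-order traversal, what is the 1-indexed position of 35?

16

In-order visits the left subtree, then the node, then the right subtree.
At 12: go left to 30.
  At 30: go left to 19.
    At 19: go left to 1.
      1 is a leaf — visit 1.
    Visit 19.
    At 19: go right to 23.
      At 23: go left to 37.
        37 is a leaf — visit 37.
      Visit 23.
      At 23: go right to 16.
        16 is a leaf — visit 16.
  Visit 30.
  At 30: go right to 7.
    7 is a leaf — visit 7.
Visit 12.
At 12: go right to 33.
  At 33: go left to 14.
    At 14: no left child.
    Visit 14.
    At 14: go right to 20.
      20 is a leaf — visit 20.
  Visit 33.
  At 33: go right to 4.
    At 4: go left to 36.
      At 36: no left child.
      Visit 36.
      At 36: go right to 25.
        At 25: go left to 28.
          28 is a leaf — visit 28.
        Visit 25.
        At 25: no right child.
    Visit 4.
    At 4: go right to 35.
      35 is a leaf — visit 35.
Full in-order sequence: 1, 19, 37, 23, 16, 30, 7, 12, 14, 20, 33, 36, 28, 25, 4, 35.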